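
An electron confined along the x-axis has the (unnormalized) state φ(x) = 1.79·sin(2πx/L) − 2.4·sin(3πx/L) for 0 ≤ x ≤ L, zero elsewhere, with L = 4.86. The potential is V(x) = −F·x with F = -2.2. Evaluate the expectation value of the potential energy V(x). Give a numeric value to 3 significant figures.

⟨V⟩ = ∫ V(x)·|φ|² dx / ∫|φ|² dx.
On 0 ≤ x ≤ L (j ≠ l): ∫sin²(jπx/L) dx = L/2, ∫sin(jπx/L)·sin(lπx/L) dx = 0; diagonal moments ∫x·sin²(jπx/L) dx = L²/4, ∫x²·sin²(jπx/L) dx = L³·(1/6 − 1/(4j²π²)); cross terms ∫x·sin(jπx/L)·sin(lπx/L) dx = 0 for j + l even and −4jlL²/(π²(j² − l²)²) for j + l odd, ∫x²·sin(jπx/L)·sin(lπx/L) dx = (−1)^(j+l)·4jlL³/(π²(j² − l²)²); higher powers the same way via product-to-sum and parts.
State is unnormalized: ∫|φ|² dx = 21.783, and ∫φ*·V(x)·φ dx = 159.88, so ⟨V⟩ = 159.88 / 21.783.
⟨V⟩ = 7.3396.

7.34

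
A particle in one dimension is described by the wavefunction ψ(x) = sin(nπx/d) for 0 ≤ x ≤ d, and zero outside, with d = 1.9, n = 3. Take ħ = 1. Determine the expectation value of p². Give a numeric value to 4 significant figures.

p² ψ = −ħ² d²ψ/dx²; ⟨p²⟩ = −ħ² ∫ ψ*·ψ'' dx / ∫|ψ|² dx.
d/dx sin(nπx/d) = (nπ/d)·cos(nπx/d) and d²/dx² sin(nπx/d) = −(nπ/d)²·sin(nπx/d); on 0 ≤ x ≤ d, ∫sin²(nπx/d) dx = d/2 and ∫sin(nπx/d)·cos(nπx/d) dx = 0.
State is unnormalized: ∫|ψ|² dx = 0.95000, and ∫ψ*·(−ħ² ψ'') dx = 23.375, so ⟨p²⟩ = 23.375 / 0.95000.
⟨p²⟩ = 24.606.

24.61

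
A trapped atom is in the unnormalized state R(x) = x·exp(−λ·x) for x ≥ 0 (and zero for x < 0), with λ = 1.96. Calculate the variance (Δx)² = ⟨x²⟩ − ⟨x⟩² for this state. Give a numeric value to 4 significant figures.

Compute ⟨x⟩ and ⟨x²⟩ separately, then (Δx)² = ⟨x²⟩ − ⟨x⟩².
Every integrand reduces to terms xʲ·e^(−2λx) on [0, ∞); use ∫₀^∞ xʲ·e^(−2λx) dx = j!/(2λ)^(j+1).
Normalization: ∫|R|² dx = 0.033203.
⟨x⟩ = 0.76531 and ⟨x²⟩ = 0.78092.
(Δx)² = 0.78092 − (0.76531)² = 0.19523.

0.1952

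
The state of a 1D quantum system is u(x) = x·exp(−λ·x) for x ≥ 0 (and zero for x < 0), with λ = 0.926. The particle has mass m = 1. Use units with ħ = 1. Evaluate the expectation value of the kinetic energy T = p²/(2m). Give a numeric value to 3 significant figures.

0.429

T = −(ħ²/2m) d²/dx², so ⟨T⟩ = −(ħ²/2m) ∫ u*·u'' dx / ∫|u|² dx; with m = 1.
Differentiate x·exp(−λ·x) with the product rule; every integrand then reduces to terms xʲ·e^(−2λx) on [0, ∞), with ∫₀^∞ xʲ·e^(−2λx) dx = j!/(2λ)^(j+1).
State is unnormalized: ∫|u|² dx = 0.31485, and ∫u*·(−ħ²/2m · u'') dx = 0.13499, so ⟨T⟩ = 0.13499 / 0.31485.
⟨T⟩ = 0.42874.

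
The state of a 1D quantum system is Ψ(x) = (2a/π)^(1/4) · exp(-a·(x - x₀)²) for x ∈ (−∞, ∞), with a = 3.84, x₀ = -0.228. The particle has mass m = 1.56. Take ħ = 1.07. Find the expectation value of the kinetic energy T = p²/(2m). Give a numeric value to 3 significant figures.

T = −(ħ²/2m) d²/dx², so ⟨T⟩ = −(ħ²/2m) ∫ Ψ*·Ψ'' dx; with m = 1.56.
Gaussian moments (u = x − x₀): ∫u^(2j)·e^(−2au²) du = (2j−1)!!/(4a)^j · √(π/(2a)), odd powers integrate to 0; here √(π/(2a)) = 0.63958. Derivatives: d/dx e^(−au²) = −2au·e^(−au²), d²/dx² e^(−au²) = (4a²u² − 2a)·e^(−au²).
⟨T⟩ = 1.4091.

1.41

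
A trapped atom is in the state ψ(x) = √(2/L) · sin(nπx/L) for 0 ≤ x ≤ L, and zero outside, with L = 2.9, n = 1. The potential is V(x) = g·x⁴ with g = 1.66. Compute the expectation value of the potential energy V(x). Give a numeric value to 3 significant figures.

13.4

⟨V⟩ = ∫ V(x)·|ψ|² dx.
With sin²θ = (1 − cos2θ)/2 on 0 ≤ x ≤ L: ∫sin²(nπx/L) dx = L/2, ∫x·sin²(nπx/L) dx = L²/4, ∫x²·sin²(nπx/L) dx = L³·(1/6 − 1/(4n²π²)); higher powers xᵏ the same way, integrating xᵏ·cos(2nπx/L) by parts.
⟨V⟩ = 13.394.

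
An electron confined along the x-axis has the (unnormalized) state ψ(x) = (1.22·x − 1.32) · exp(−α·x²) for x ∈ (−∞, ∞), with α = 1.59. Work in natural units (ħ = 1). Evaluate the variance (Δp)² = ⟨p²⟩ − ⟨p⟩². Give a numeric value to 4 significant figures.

Compute ⟨p⟩ and ⟨p²⟩ separately; (Δp)² = ⟨p²⟩ − ⟨p⟩².
Expand each integrand as polynomial × e^(−2αx²) and use ∫x^(2j)·e^(−2αx²) dx = (2j−1)!!/(4α)^j · √(π/(2α)), odd powers → 0; here √(π/(2α)) = 0.99394. Differentiate with the product rule, d/dx e^(−αx²) = −2αx·e^(−αx²).
Normalization: ∫|ψ|² dx = 1.9645.
⟨p⟩ = 0.0000 and ⟨p²⟩ = 1.9665.
(Δp)² = 1.9665 − (0.0000)² = 1.9665.

1.967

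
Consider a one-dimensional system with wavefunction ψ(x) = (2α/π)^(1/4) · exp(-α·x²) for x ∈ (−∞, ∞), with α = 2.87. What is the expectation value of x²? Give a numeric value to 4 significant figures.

0.08711

⟨x²⟩ = ∫ x²·|ψ|² dx (integrals over the domain).
Gaussian moments: ∫x^(2j)·e^(−2αx²) dx = (2j−1)!!/(4α)^j · √(π/(2α)), odd powers integrate to 0; here √(π/(2α)) = 0.73981.
⟨x²⟩ = 0.087108.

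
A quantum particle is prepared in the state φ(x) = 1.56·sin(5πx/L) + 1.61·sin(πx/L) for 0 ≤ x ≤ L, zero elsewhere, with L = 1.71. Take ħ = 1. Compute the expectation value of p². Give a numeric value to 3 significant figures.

p² φ = −ħ² d²φ/dx²; ⟨p²⟩ = −ħ² ∫ φ*·φ'' dx / ∫|φ|² dx.
d²/dx² sin(jπx/L) = −(jπ/L)²·sin(jπx/L); on 0 ≤ x ≤ L, ∫sin²(jπx/L) dx = L/2 and ∫sin(jπx/L)·sin(lπx/L) dx = 0 for j ≠ l, so only diagonal terms survive in ∫|φ|² and ∫φ·φ″; ∫φ·φ′ dx = [φ²/2] between the walls = 0.
State is unnormalized: ∫|φ|² dx = 4.2970, and ∫φ*·(−ħ² φ'') dx = 183.06, so ⟨p²⟩ = 183.06 / 4.2970.
⟨p²⟩ = 42.601.

42.6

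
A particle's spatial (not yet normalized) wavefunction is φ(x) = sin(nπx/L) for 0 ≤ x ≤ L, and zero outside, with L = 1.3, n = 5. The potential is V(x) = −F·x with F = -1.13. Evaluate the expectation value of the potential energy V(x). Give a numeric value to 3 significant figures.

⟨V⟩ = ∫ V(x)·|φ|² dx / ∫|φ|² dx.
With sin²θ = (1 − cos2θ)/2 on 0 ≤ x ≤ L: ∫sin²(nπx/L) dx = L/2, ∫x·sin²(nπx/L) dx = L²/4, ∫x²·sin²(nπx/L) dx = L³·(1/6 − 1/(4n²π²)); higher powers xᵏ the same way, integrating xᵏ·cos(2nπx/L) by parts.
State is unnormalized: ∫|φ|² dx = 0.65000, and ∫φ*·V(x)·φ dx = 0.47743, so ⟨V⟩ = 0.47743 / 0.65000.
⟨V⟩ = 0.73450.

0.735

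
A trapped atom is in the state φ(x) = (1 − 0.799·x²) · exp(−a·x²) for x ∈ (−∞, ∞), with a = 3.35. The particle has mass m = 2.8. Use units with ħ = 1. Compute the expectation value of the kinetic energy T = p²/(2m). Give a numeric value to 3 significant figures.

0.768

T = −(ħ²/2m) d²/dx², so ⟨T⟩ = −(ħ²/2m) ∫ φ*·φ'' dx / ∫|φ|² dx; with m = 2.8.
Expand each integrand as polynomial × e^(−2ax²) and use ∫x^(2j)·e^(−2ax²) dx = (2j−1)!!/(4a)^j · √(π/(2a)), odd powers → 0; here √(π/(2a)) = 0.68476. Differentiate with the product rule, d/dx e^(−ax²) = −2ax·e^(−ax²).
State is unnormalized: ∫|φ|² dx = 0.61040, and ∫φ*·(−ħ²/2m · φ'') dx = 0.46868, so ⟨T⟩ = 0.46868 / 0.61040.
⟨T⟩ = 0.76782.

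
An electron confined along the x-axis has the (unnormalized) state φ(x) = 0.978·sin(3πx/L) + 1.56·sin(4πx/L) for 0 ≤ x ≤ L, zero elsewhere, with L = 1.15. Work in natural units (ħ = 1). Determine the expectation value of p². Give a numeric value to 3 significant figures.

105.

p² φ = −ħ² d²φ/dx²; ⟨p²⟩ = −ħ² ∫ φ*·φ'' dx / ∫|φ|² dx.
d²/dx² sin(jπx/L) = −(jπ/L)²·sin(jπx/L); on 0 ≤ x ≤ L, ∫sin²(jπx/L) dx = L/2 and ∫sin(jπx/L)·sin(lπx/L) dx = 0 for j ≠ l, so only diagonal terms survive in ∫|φ|² and ∫φ·φ″; ∫φ·φ′ dx = [φ²/2] between the walls = 0.
State is unnormalized: ∫|φ|² dx = 1.9493, and ∫φ*·(−ħ² φ'') dx = 204.03, so ⟨p²⟩ = 204.03 / 1.9493.
⟨p²⟩ = 104.67.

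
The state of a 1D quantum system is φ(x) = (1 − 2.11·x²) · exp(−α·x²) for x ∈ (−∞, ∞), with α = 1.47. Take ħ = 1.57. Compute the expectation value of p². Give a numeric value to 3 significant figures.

14.2

p² φ = −ħ² d²φ/dx²; ⟨p²⟩ = −ħ² ∫ φ*·φ'' dx / ∫|φ|² dx.
Expand each integrand as polynomial × e^(−2αx²) and use ∫x^(2j)·e^(−2αx²) dx = (2j−1)!!/(4α)^j · √(π/(2α)), odd powers → 0; here √(π/(2α)) = 1.0337. Differentiate with the product rule, d/dx e^(−αx²) = −2αx·e^(−αx²).
State is unnormalized: ∫|φ|² dx = 0.69116, and ∫φ*·(−ħ² φ'') dx = 9.8099, so ⟨p²⟩ = 9.8099 / 0.69116.
⟨p²⟩ = 14.193.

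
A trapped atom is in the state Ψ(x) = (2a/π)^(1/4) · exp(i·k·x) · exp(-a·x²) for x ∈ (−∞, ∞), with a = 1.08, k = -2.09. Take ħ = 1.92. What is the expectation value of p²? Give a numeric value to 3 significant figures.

20.1

p² Ψ = −ħ² d²Ψ/dx²; ⟨p²⟩ = −ħ² ∫ Ψ*·Ψ'' dx.
Gaussian moments: ∫x^(2j)·e^(−2ax²) dx = (2j−1)!!/(4a)^j · √(π/(2a)), odd powers integrate to 0; here √(π/(2a)) = 1.2060. Derivatives: Ψ′ = (ik − 2ax)·Ψ, Ψ″ = ((ik − 2ax)² − 2a)·Ψ; the odd-in-x pieces drop out.
⟨p²⟩ = 20.084.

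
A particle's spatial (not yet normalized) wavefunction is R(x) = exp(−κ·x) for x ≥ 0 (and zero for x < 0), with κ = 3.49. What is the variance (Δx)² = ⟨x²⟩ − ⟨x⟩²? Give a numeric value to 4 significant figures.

Compute ⟨x⟩ and ⟨x²⟩ separately, then (Δx)² = ⟨x²⟩ − ⟨x⟩².
Every integrand reduces to terms xʲ·e^(−2κx) on [0, ∞); use ∫₀^∞ xʲ·e^(−2κx) dx = j!/(2κ)^(j+1).
Normalization: ∫|R|² dx = 0.14327.
⟨x⟩ = 0.14327 and ⟨x²⟩ = 0.041051.
(Δx)² = 0.041051 − (0.14327)² = 0.020525.

0.02053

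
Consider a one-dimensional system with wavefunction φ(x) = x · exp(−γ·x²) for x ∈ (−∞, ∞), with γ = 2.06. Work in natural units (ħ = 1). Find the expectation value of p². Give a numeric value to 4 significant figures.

6.180

p² φ = −ħ² d²φ/dx²; ⟨p²⟩ = −ħ² ∫ φ*·φ'' dx / ∫|φ|² dx.
Expand each integrand as polynomial × e^(−2γx²) and use ∫x^(2j)·e^(−2γx²) dx = (2j−1)!!/(4γ)^j · √(π/(2γ)), odd powers → 0; here √(π/(2γ)) = 0.87323. Differentiate with the product rule, d/dx e^(−γx²) = −2γx·e^(−γx²).
State is unnormalized: ∫|φ|² dx = 0.10597, and ∫φ*·(−ħ² φ'') dx = 0.65492, so ⟨p²⟩ = 0.65492 / 0.10597.
⟨p²⟩ = 6.1800.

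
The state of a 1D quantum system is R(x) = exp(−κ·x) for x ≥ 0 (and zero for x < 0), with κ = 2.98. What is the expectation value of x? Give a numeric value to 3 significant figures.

⟨x⟩ = ∫ x·|R|² dx / ∫|R|² dx (integrals over the domain).
Every integrand reduces to terms xʲ·e^(−2κx) on [0, ∞); use ∫₀^∞ xʲ·e^(−2κx) dx = j!/(2κ)^(j+1).
State is unnormalized: ∫|R|² dx = 0.16779, and ∫R*·x·R dx = 0.028152, so ⟨x⟩ = 0.028152 / 0.16779.
⟨x⟩ = 0.16779.

0.168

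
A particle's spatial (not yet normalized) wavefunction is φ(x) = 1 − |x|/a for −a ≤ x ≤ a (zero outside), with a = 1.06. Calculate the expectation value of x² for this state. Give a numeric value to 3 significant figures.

0.112

⟨x²⟩ = ∫ x²·|φ|² dx / ∫|φ|² dx (integrals over the domain).
φ is even, so ∫ over [−a, a] = 2∫₀ᵃ with φ = 1 − x/a there: ∫₀ᵃ (1 − x/a)² dx = a/3, ∫₀ᵃ x²(1 − x/a)² dx = a³/30, ∫₀ᵃ x⁴(1 − x/a)² dx = a⁵/105.
State is unnormalized: ∫|φ|² dx = 0.70667, and ∫φ*·x²·φ dx = 0.079401, so ⟨x²⟩ = 0.079401 / 0.70667.
⟨x²⟩ = 0.11236.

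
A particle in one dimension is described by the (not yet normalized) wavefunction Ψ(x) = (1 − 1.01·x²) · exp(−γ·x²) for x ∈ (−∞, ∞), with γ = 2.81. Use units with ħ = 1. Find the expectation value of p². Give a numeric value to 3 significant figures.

4.11

p² Ψ = −ħ² d²Ψ/dx²; ⟨p²⟩ = −ħ² ∫ Ψ*·Ψ'' dx / ∫|Ψ|² dx.
Expand each integrand as polynomial × e^(−2γx²) and use ∫x^(2j)·e^(−2γx²) dx = (2j−1)!!/(4γ)^j · √(π/(2γ)), odd powers → 0; here √(π/(2γ)) = 0.74766. Differentiate with the product rule, d/dx e^(−γx²) = −2γx·e^(−γx²).
State is unnormalized: ∫|Ψ|² dx = 0.63141, and ∫Ψ*·(−ħ² Ψ'') dx = 2.5973, so ⟨p²⟩ = 2.5973 / 0.63141.
⟨p²⟩ = 4.1134.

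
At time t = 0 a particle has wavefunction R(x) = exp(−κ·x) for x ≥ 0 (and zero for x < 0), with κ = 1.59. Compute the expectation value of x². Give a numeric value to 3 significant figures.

⟨x²⟩ = ∫ x²·|R|² dx / ∫|R|² dx (integrals over the domain).
Every integrand reduces to terms xʲ·e^(−2κx) on [0, ∞); use ∫₀^∞ xʲ·e^(−2κx) dx = j!/(2κ)^(j+1).
State is unnormalized: ∫|R|² dx = 0.31447, and ∫R*·x²·R dx = 0.062194, so ⟨x²⟩ = 0.062194 / 0.31447.
⟨x²⟩ = 0.19778.

0.198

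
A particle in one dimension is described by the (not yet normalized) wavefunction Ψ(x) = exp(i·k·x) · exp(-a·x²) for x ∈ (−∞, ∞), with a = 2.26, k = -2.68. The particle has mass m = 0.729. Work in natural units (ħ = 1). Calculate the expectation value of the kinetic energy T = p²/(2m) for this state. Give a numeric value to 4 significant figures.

T = −(ħ²/2m) d²/dx², so ⟨T⟩ = −(ħ²/2m) ∫ Ψ*·Ψ'' dx / ∫|Ψ|² dx; with m = 0.729.
Gaussian moments: ∫x^(2j)·e^(−2ax²) dx = (2j−1)!!/(4a)^j · √(π/(2a)), odd powers integrate to 0; here √(π/(2a)) = 0.83369. Derivatives: Ψ′ = (ik − 2ax)·Ψ, Ψ″ = ((ik − 2ax)² − 2a)·Ψ; the odd-in-x pieces drop out.
State is unnormalized: ∫|Ψ|² dx = 0.83369, and ∫Ψ*·(−ħ²/2m · Ψ'') dx = 5.3992, so ⟨T⟩ = 5.3992 / 0.83369.
⟨T⟩ = 6.4763.

6.476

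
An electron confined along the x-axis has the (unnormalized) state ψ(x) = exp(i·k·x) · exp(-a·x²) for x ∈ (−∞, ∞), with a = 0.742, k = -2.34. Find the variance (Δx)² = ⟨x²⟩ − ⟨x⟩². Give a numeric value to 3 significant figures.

Compute ⟨x⟩ and ⟨x²⟩ separately, then (Δx)² = ⟨x²⟩ − ⟨x⟩².
Gaussian moments: ∫x^(2j)·e^(−2ax²) dx = (2j−1)!!/(4a)^j · √(π/(2a)), odd powers integrate to 0; here √(π/(2a)) = 1.4550.
Normalization: ∫|ψ|² dx = 1.4550.
⟨x⟩ = 0.0000 and ⟨x²⟩ = 0.33693.
(Δx)² = 0.33693 − (0.0000)² = 0.33693.

0.337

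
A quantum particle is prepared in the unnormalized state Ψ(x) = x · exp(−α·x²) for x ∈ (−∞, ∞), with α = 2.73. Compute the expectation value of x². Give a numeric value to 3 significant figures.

⟨x²⟩ = ∫ x²·|Ψ|² dx / ∫|Ψ|² dx (integrals over the domain).
Expand each integrand as polynomial × e^(−2αx²) and use ∫x^(2j)·e^(−2αx²) dx = (2j−1)!!/(4α)^j · √(π/(2α)), odd powers → 0; here √(π/(2α)) = 0.75854.
State is unnormalized: ∫|Ψ|² dx = 0.069463, and ∫Ψ*·x²·Ψ dx = 0.019083, so ⟨x²⟩ = 0.019083 / 0.069463.
⟨x²⟩ = 0.27473.

0.275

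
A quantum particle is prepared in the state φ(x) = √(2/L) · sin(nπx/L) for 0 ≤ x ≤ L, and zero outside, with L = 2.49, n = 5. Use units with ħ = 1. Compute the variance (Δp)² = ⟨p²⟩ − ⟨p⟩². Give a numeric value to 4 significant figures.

Compute ⟨p⟩ and ⟨p²⟩ separately; (Δp)² = ⟨p²⟩ − ⟨p⟩².
d/dx sin(nπx/L) = (nπ/L)·cos(nπx/L) and d²/dx² sin(nπx/L) = −(nπ/L)²·sin(nπx/L); on 0 ≤ x ≤ L, ∫sin²(nπx/L) dx = L/2 and ∫sin(nπx/L)·cos(nπx/L) dx = 0.
⟨p⟩ = 0.0000 and ⟨p²⟩ = 39.796.
(Δp)² = 39.796 − (0.0000)² = 39.796.

39.80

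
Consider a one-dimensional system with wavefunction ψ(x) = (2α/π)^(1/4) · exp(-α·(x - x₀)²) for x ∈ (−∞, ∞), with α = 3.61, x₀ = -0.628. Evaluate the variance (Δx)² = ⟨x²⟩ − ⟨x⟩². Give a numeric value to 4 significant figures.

0.06925

Compute ⟨x⟩ and ⟨x²⟩ separately, then (Δx)² = ⟨x²⟩ − ⟨x⟩².
Gaussian moments (u = x − x₀): ∫u^(2j)·e^(−2αu²) du = (2j−1)!!/(4α)^j · √(π/(2α)), odd powers integrate to 0; here √(π/(2α)) = 0.65964.
⟨x⟩ = -0.62800 and ⟨x²⟩ = 0.46364.
(Δx)² = 0.46364 − (-0.62800)² = 0.069252.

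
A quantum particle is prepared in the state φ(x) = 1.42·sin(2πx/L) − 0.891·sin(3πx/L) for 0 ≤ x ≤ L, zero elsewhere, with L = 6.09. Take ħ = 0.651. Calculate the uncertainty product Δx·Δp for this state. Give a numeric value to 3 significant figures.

Δx = √(⟨x²⟩−⟨x⟩²), Δp = √(⟨p²⟩−⟨p⟩²).
On 0 ≤ x ≤ L (j ≠ l): ∫sin²(jπx/L) dx = L/2, ∫sin(jπx/L)·sin(lπx/L) dx = 0; diagonal moments ∫x·sin²(jπx/L) dx = L²/4, ∫x²·sin²(jπx/L) dx = L³·(1/6 − 1/(4j²π²)); cross terms ∫x·sin(jπx/L)·sin(lπx/L) dx = 0 for j + l even and −4jlL²/(π²(j² − l²)²) for j + l odd, ∫x²·sin(jπx/L)·sin(lπx/L) dx = (−1)^(j+l)·4jlL³/(π²(j² − l²)²); higher powers the same way via product-to-sum and parts. d²/dx² sin(jπx/L) = −(jπ/L)²·sin(jπx/L); on 0 ≤ x ≤ L, ∫sin²(jπx/L) dx = L/2 and ∫sin(jπx/L)·sin(lπx/L) dx = 0 for j ≠ l, so only diagonal terms survive in ∫|φ|² and ∫φ·φ″; ∫φ·φ′ dx = [φ²/2] between the walls = 0.
Normalization: ∫|φ|² dx = 8.5573.
⟨x⟩ = 4.1118, ⟨x²⟩ = 18.463 ⇒ Δx = 1.2477.
⟨p⟩ = 0.0000, ⟨p²⟩ = 0.61041 ⇒ Δp = 0.78129.
Δx·Δp = 0.97479.

0.975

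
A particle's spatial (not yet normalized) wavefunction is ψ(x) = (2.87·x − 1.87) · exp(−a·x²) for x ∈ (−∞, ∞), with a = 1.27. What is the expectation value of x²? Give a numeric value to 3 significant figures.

0.322

⟨x²⟩ = ∫ x²·|ψ|² dx / ∫|ψ|² dx (integrals over the domain).
Expand each integrand as polynomial × e^(−2ax²) and use ∫x^(2j)·e^(−2ax²) dx = (2j−1)!!/(4a)^j · √(π/(2a)), odd powers → 0; here √(π/(2a)) = 1.1121.
State is unnormalized: ∫|ψ|² dx = 5.6923, and ∫ψ*·x²·ψ dx = 1.8305, so ⟨x²⟩ = 1.8305 / 5.6923.
⟨x²⟩ = 0.32157.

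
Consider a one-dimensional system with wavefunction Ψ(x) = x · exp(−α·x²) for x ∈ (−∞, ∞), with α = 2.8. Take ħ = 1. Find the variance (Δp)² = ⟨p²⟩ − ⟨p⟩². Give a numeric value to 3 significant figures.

Compute ⟨p⟩ and ⟨p²⟩ separately; (Δp)² = ⟨p²⟩ − ⟨p⟩².
Expand each integrand as polynomial × e^(−2αx²) and use ∫x^(2j)·e^(−2αx²) dx = (2j−1)!!/(4α)^j · √(π/(2α)), odd powers → 0; here √(π/(2α)) = 0.74900. Differentiate with the product rule, d/dx e^(−αx²) = −2αx·e^(−αx²).
Normalization: ∫|Ψ|² dx = 0.066875.
⟨p⟩ = 0.0000 and ⟨p²⟩ = 8.4000.
(Δp)² = 8.4000 − (0.0000)² = 8.4000.

8.40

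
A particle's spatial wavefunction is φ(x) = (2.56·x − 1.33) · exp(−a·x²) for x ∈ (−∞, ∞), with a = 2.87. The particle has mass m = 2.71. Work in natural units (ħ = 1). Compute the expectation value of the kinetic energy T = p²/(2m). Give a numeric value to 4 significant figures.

0.7879

T = −(ħ²/2m) d²/dx², so ⟨T⟩ = −(ħ²/2m) ∫ φ*·φ'' dx / ∫|φ|² dx; with m = 2.71.
Expand each integrand as polynomial × e^(−2ax²) and use ∫x^(2j)·e^(−2ax²) dx = (2j−1)!!/(4a)^j · √(π/(2a)), odd powers → 0; here √(π/(2a)) = 0.73981. Differentiate with the product rule, d/dx e^(−ax²) = −2ax·e^(−ax²).
State is unnormalized: ∫|φ|² dx = 1.7310, and ∫φ*·(−ħ²/2m · φ'') dx = 1.3639, so ⟨T⟩ = 1.3639 / 1.7310.
⟨T⟩ = 0.78791.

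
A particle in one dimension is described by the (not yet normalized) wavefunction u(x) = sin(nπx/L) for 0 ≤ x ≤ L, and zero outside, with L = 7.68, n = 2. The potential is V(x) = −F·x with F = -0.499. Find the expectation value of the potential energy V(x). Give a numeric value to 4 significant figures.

⟨V⟩ = ∫ V(x)·|u|² dx / ∫|u|² dx.
With sin²θ = (1 − cos2θ)/2 on 0 ≤ x ≤ L: ∫sin²(nπx/L) dx = L/2, ∫x·sin²(nπx/L) dx = L²/4, ∫x²·sin²(nπx/L) dx = L³·(1/6 − 1/(4n²π²)); higher powers xᵏ the same way, integrating xᵏ·cos(2nπx/L) by parts.
State is unnormalized: ∫|u|² dx = 3.8400, and ∫u*·V(x)·u dx = 7.3581, so ⟨V⟩ = 7.3581 / 3.8400.
⟨V⟩ = 1.9162.

1.916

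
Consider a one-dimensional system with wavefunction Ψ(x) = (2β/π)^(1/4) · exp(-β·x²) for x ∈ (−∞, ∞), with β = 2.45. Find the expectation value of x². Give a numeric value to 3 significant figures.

0.102

⟨x²⟩ = ∫ x²·|Ψ|² dx (integrals over the domain).
Gaussian moments: ∫x^(2j)·e^(−2βx²) dx = (2j−1)!!/(4β)^j · √(π/(2β)), odd powers integrate to 0; here √(π/(2β)) = 0.80071.
⟨x²⟩ = 0.10204.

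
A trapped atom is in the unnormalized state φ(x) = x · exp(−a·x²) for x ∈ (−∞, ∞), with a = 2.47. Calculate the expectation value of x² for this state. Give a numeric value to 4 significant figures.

⟨x²⟩ = ∫ x²·|φ|² dx / ∫|φ|² dx (integrals over the domain).
Expand each integrand as polynomial × e^(−2ax²) and use ∫x^(2j)·e^(−2ax²) dx = (2j−1)!!/(4a)^j · √(π/(2a)), odd powers → 0; here √(π/(2a)) = 0.79746.
State is unnormalized: ∫|φ|² dx = 0.080715, and ∫φ*·x²·φ dx = 0.024509, so ⟨x²⟩ = 0.024509 / 0.080715.
⟨x²⟩ = 0.30364.

0.3036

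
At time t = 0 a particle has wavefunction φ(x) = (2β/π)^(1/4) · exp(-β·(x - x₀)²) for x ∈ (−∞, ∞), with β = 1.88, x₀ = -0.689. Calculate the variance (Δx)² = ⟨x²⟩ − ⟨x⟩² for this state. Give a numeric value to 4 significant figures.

0.1330

Compute ⟨x⟩ and ⟨x²⟩ separately, then (Δx)² = ⟨x²⟩ − ⟨x⟩².
Gaussian moments (u = x − x₀): ∫u^(2j)·e^(−2βu²) du = (2j−1)!!/(4β)^j · √(π/(2β)), odd powers integrate to 0; here √(π/(2β)) = 0.91407.
⟨x⟩ = -0.68900 and ⟨x²⟩ = 0.60770.
(Δx)² = 0.60770 − (-0.68900)² = 0.13298.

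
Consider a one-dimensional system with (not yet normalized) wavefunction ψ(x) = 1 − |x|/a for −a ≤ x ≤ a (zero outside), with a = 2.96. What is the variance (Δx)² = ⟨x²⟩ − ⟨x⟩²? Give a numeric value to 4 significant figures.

Compute ⟨x⟩ and ⟨x²⟩ separately, then (Δx)² = ⟨x²⟩ − ⟨x⟩².
ψ is even, so ∫ over [−a, a] = 2∫₀ᵃ with ψ = 1 − x/a there: ∫₀ᵃ (1 − x/a)² dx = a/3, ∫₀ᵃ x²(1 − x/a)² dx = a³/30, ∫₀ᵃ x⁴(1 − x/a)² dx = a⁵/105.
Normalization: ∫|ψ|² dx = 1.9733.
⟨x⟩ = 0.0000 and ⟨x²⟩ = 0.87616.
(Δx)² = 0.87616 − (0.0000)² = 0.87616.

0.8762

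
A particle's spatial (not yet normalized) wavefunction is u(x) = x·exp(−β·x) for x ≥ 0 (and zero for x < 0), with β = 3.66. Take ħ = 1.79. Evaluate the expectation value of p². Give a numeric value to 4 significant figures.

p² u = −ħ² d²u/dx²; ⟨p²⟩ = −ħ² ∫ u*·u'' dx / ∫|u|² dx.
Differentiate x·exp(−β·x) with the product rule; every integrand then reduces to terms xʲ·e^(−2βx) on [0, ∞), with ∫₀^∞ xʲ·e^(−2βx) dx = j!/(2β)^(j+1).
State is unnormalized: ∫|u|² dx = 0.0050991, and ∫u*·(−ħ² u'') dx = 0.21886, so ⟨p²⟩ = 0.21886 / 0.0050991.
⟨p²⟩ = 42.921.

42.92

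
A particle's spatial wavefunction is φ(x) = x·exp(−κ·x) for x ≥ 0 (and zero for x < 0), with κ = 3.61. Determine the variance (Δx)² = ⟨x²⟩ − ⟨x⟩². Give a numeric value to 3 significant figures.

0.0576

Compute ⟨x⟩ and ⟨x²⟩ separately, then (Δx)² = ⟨x²⟩ − ⟨x⟩².
Every integrand reduces to terms xʲ·e^(−2κx) on [0, ∞); use ∫₀^∞ xʲ·e^(−2κx) dx = j!/(2κ)^(j+1).
Normalization: ∫|φ|² dx = 0.0053140.
⟨x⟩ = 0.41551 and ⟨x²⟩ = 0.23020.
(Δx)² = 0.23020 − (0.41551)² = 0.057550.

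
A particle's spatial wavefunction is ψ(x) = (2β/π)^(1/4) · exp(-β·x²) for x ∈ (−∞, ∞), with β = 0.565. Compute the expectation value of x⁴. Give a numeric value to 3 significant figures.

⟨x⁴⟩ = ∫ x⁴·|ψ|² dx (integrals over the domain).
Gaussian moments: ∫x^(2j)·e^(−2βx²) dx = (2j−1)!!/(4β)^j · √(π/(2β)), odd powers integrate to 0; here √(π/(2β)) = 1.6674.
⟨x⁴⟩ = 0.58736.

0.587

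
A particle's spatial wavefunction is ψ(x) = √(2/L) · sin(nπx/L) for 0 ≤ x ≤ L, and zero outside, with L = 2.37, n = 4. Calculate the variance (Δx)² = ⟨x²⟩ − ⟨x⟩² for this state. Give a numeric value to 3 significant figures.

0.450

Compute ⟨x⟩ and ⟨x²⟩ separately, then (Δx)² = ⟨x²⟩ − ⟨x⟩².
With sin²θ = (1 − cos2θ)/2 on 0 ≤ x ≤ L: ∫sin²(nπx/L) dx = L/2, ∫x·sin²(nπx/L) dx = L²/4, ∫x²·sin²(nπx/L) dx = L³·(1/6 − 1/(4n²π²)); higher powers xᵏ the same way, integrating xᵏ·cos(2nπx/L) by parts.
⟨x⟩ = 1.1850 and ⟨x²⟩ = 1.8545.
(Δx)² = 1.8545 − (1.1850)² = 0.45029.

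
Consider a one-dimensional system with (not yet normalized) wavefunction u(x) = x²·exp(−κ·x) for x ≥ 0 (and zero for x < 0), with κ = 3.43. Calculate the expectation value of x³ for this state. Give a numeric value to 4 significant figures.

0.6505

⟨x³⟩ = ∫ x³·|u|² dx / ∫|u|² dx (integrals over the domain).
Every integrand reduces to terms xʲ·e^(−2κx) on [0, ∞); use ∫₀^∞ xʲ·e^(−2κx) dx = j!/(2κ)^(j+1).
State is unnormalized: ∫|u|² dx = 0.0015798, and ∫u*·x³·u dx = 0.0010276, so ⟨x³⟩ = 0.0010276 / 0.0015798.
⟨x³⟩ = 0.65050.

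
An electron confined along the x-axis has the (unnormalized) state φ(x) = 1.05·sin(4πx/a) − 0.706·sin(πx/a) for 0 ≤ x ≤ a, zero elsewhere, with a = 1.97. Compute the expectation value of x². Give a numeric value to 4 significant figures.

⟨x²⟩ = ∫ x²·|φ|² dx / ∫|φ|² dx (integrals over the domain).
On 0 ≤ x ≤ a (j ≠ l): ∫sin²(jπx/a) dx = a/2, ∫sin(jπx/a)·sin(lπx/a) dx = 0; diagonal moments ∫x·sin²(jπx/a) dx = a²/4, ∫x²·sin²(jπx/a) dx = a³·(1/6 − 1/(4j²π²)); cross terms ∫x·sin(jπx/a)·sin(lπx/a) dx = 0 for j + l even and −4jla²/(π²(j² − l²)²) for j + l odd, ∫x²·sin(jπx/a)·sin(lπx/a) dx = (−1)^(j+l)·4jla³/(π²(j² − l²)²); higher powers the same way via product-to-sum and parts.
State is unnormalized: ∫|φ|² dx = 1.5769, and ∫φ*·x²·φ dx = 2.0118, so ⟨x²⟩ = 2.0118 / 1.5769.
⟨x²⟩ = 1.2757.

1.276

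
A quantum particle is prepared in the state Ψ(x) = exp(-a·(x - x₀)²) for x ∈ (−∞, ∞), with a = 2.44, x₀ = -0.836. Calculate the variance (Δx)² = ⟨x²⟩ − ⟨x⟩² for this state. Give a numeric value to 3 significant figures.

Compute ⟨x⟩ and ⟨x²⟩ separately, then (Δx)² = ⟨x²⟩ − ⟨x⟩².
Gaussian moments (u = x − x₀): ∫u^(2j)·e^(−2au²) du = (2j−1)!!/(4a)^j · √(π/(2a)), odd powers integrate to 0; here √(π/(2a)) = 0.80235.
Normalization: ∫|Ψ|² dx = 0.80235.
⟨x⟩ = -0.83600 and ⟨x²⟩ = 0.80136.
(Δx)² = 0.80136 − (-0.83600)² = 0.10246.

0.102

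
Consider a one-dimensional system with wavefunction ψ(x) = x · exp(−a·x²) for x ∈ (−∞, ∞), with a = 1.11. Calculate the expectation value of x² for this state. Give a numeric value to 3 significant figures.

0.676

⟨x²⟩ = ∫ x²·|ψ|² dx / ∫|ψ|² dx (integrals over the domain).
Expand each integrand as polynomial × e^(−2ax²) and use ∫x^(2j)·e^(−2ax²) dx = (2j−1)!!/(4a)^j · √(π/(2a)), odd powers → 0; here √(π/(2a)) = 1.1896.
State is unnormalized: ∫|ψ|² dx = 0.26793, and ∫ψ*·x²·ψ dx = 0.18103, so ⟨x²⟩ = 0.18103 / 0.26793.
⟨x²⟩ = 0.67568.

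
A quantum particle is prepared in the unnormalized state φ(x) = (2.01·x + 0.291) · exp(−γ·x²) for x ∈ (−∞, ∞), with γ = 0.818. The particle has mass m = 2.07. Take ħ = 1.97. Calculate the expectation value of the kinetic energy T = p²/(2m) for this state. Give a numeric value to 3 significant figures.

2.20

T = −(ħ²/2m) d²/dx², so ⟨T⟩ = −(ħ²/2m) ∫ φ*·φ'' dx / ∫|φ|² dx; with m = 2.07.
Expand each integrand as polynomial × e^(−2γx²) and use ∫x^(2j)·e^(−2γx²) dx = (2j−1)!!/(4γ)^j · √(π/(2γ)), odd powers → 0; here √(π/(2γ)) = 1.3857. Differentiate with the product rule, d/dx e^(−γx²) = −2γx·e^(−γx²).
State is unnormalized: ∫|φ|² dx = 1.8284, and ∫φ*·(−ħ²/2m · φ'') dx = 4.0261, so ⟨T⟩ = 4.0261 / 1.8284.
⟨T⟩ = 2.2020.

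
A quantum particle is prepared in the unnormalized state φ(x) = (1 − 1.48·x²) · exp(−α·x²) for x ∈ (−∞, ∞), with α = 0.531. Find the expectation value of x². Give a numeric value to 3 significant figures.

⟨x²⟩ = ∫ x²·|φ|² dx / ∫|φ|² dx (integrals over the domain).
Expand each integrand as polynomial × e^(−2αx²) and use ∫x^(2j)·e^(−2αx²) dx = (2j−1)!!/(4α)^j · √(π/(2α)), odd powers → 0; here √(π/(2α)) = 1.7199.
State is unnormalized: ∫|φ|² dx = 1.8283, and ∫φ*·x²·φ dx = 3.3218, so ⟨x²⟩ = 3.3218 / 1.8283.
⟨x²⟩ = 1.8169.

1.82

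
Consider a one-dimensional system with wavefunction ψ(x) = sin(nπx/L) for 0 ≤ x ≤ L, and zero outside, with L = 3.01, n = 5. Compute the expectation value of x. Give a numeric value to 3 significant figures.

1.51

⟨x⟩ = ∫ x·|ψ|² dx / ∫|ψ|² dx (integrals over the domain).
With sin²θ = (1 − cos2θ)/2 on 0 ≤ x ≤ L: ∫sin²(nπx/L) dx = L/2, ∫x·sin²(nπx/L) dx = L²/4, ∫x²·sin²(nπx/L) dx = L³·(1/6 − 1/(4n²π²)); higher powers xᵏ the same way, integrating xᵏ·cos(2nπx/L) by parts.
State is unnormalized: ∫|ψ|² dx = 1.5050, and ∫ψ*·x·ψ dx = 2.2650, so ⟨x⟩ = 2.2650 / 1.5050.
⟨x⟩ = 1.5050.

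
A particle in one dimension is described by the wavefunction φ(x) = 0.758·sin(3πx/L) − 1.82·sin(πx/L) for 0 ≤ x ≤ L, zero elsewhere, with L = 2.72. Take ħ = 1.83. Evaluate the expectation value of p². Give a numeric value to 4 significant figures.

p² φ = −ħ² d²φ/dx²; ⟨p²⟩ = −ħ² ∫ φ*·φ'' dx / ∫|φ|² dx.
d²/dx² sin(jπx/L) = −(jπ/L)²·sin(jπx/L); on 0 ≤ x ≤ L, ∫sin²(jπx/L) dx = L/2 and ∫sin(jπx/L)·sin(lπx/L) dx = 0 for j ≠ l, so only diagonal terms survive in ∫|φ|² and ∫φ·φ″; ∫φ·φ′ dx = [φ²/2] between the walls = 0.
State is unnormalized: ∫|φ|² dx = 5.2863, and ∫φ*·(−ħ² φ'') dx = 51.544, so ⟨p²⟩ = 51.544 / 5.2863.
⟨p²⟩ = 9.7505.

9.751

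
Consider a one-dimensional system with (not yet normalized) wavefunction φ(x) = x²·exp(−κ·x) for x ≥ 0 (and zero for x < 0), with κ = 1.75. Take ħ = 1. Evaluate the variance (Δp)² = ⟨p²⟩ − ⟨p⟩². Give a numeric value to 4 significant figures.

Compute ⟨p⟩ and ⟨p²⟩ separately; (Δp)² = ⟨p²⟩ − ⟨p⟩².
Differentiate x²·exp(−κ·x) with the product rule; every integrand then reduces to terms xʲ·e^(−2κx) on [0, ∞), with ∫₀^∞ xʲ·e^(−2κx) dx = j!/(2κ)^(j+1).
Normalization: ∫|φ|² dx = 0.045695.
⟨p⟩ = 0.0000 and ⟨p²⟩ = 1.0208.
(Δp)² = 1.0208 − (0.0000)² = 1.0208.

1.021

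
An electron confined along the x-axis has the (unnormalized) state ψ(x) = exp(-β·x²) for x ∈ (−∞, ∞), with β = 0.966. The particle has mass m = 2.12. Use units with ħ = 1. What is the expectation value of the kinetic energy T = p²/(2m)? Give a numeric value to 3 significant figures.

T = −(ħ²/2m) d²/dx², so ⟨T⟩ = −(ħ²/2m) ∫ ψ*·ψ'' dx / ∫|ψ|² dx; with m = 2.12.
Gaussian moments: ∫x^(2j)·e^(−2βx²) dx = (2j−1)!!/(4β)^j · √(π/(2β)), odd powers integrate to 0; here √(π/(2β)) = 1.2752. Derivatives: d/dx e^(−βx²) = −2βx·e^(−βx²), d²/dx² e^(−βx²) = (4β²x² − 2β)·e^(−βx²).
State is unnormalized: ∫|ψ|² dx = 1.2752, and ∫ψ*·(−ħ²/2m · ψ'') dx = 0.29052, so ⟨T⟩ = 0.29052 / 1.2752.
⟨T⟩ = 0.22783.

0.228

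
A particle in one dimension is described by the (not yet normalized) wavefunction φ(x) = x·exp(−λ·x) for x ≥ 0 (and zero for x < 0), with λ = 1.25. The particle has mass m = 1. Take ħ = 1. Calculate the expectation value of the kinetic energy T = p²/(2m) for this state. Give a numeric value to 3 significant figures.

0.781

T = −(ħ²/2m) d²/dx², so ⟨T⟩ = −(ħ²/2m) ∫ φ*·φ'' dx / ∫|φ|² dx; with m = 1.
Differentiate x·exp(−λ·x) with the product rule; every integrand then reduces to terms xʲ·e^(−2λx) on [0, ∞), with ∫₀^∞ xʲ·e^(−2λx) dx = j!/(2λ)^(j+1).
State is unnormalized: ∫|φ|² dx = 0.12800, and ∫φ*·(−ħ²/2m · φ'') dx = 0.10000, so ⟨T⟩ = 0.10000 / 0.12800.
⟨T⟩ = 0.78125.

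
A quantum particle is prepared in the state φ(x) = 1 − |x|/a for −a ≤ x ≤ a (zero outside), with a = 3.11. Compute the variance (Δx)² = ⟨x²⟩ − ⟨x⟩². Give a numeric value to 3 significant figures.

Compute ⟨x⟩ and ⟨x²⟩ separately, then (Δx)² = ⟨x²⟩ − ⟨x⟩².
φ is even, so ∫ over [−a, a] = 2∫₀ᵃ with φ = 1 − x/a there: ∫₀ᵃ (1 − x/a)² dx = a/3, ∫₀ᵃ x²(1 − x/a)² dx = a³/30, ∫₀ᵃ x⁴(1 − x/a)² dx = a⁵/105.
Normalization: ∫|φ|² dx = 2.0733.
⟨x⟩ = 0.0000 and ⟨x²⟩ = 0.96721.
(Δx)² = 0.96721 − (0.0000)² = 0.96721.

0.967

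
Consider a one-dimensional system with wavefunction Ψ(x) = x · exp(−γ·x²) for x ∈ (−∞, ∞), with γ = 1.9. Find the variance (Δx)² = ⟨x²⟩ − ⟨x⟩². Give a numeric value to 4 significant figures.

Compute ⟨x⟩ and ⟨x²⟩ separately, then (Δx)² = ⟨x²⟩ − ⟨x⟩².
Expand each integrand as polynomial × e^(−2γx²) and use ∫x^(2j)·e^(−2γx²) dx = (2j−1)!!/(4γ)^j · √(π/(2γ)), odd powers → 0; here √(π/(2γ)) = 0.90925.
Normalization: ∫|Ψ|² dx = 0.11964.
⟨x⟩ = 0.0000 and ⟨x²⟩ = 0.39474.
(Δx)² = 0.39474 − (0.0000)² = 0.39474.

0.3947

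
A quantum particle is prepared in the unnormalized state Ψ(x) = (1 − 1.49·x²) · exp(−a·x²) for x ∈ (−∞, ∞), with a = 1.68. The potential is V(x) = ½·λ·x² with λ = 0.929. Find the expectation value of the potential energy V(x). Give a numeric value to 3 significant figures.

⟨V⟩ = ∫ V(x)·|Ψ|² dx / ∫|Ψ|² dx.
Expand each integrand as polynomial × e^(−2ax²) and use ∫x^(2j)·e^(−2ax²) dx = (2j−1)!!/(4a)^j · √(π/(2a)), odd powers → 0; here √(π/(2a)) = 0.96695.
State is unnormalized: ∫|Ψ|² dx = 0.68077, and ∫Ψ*·V(x)·Ψ dx = 0.027208, so ⟨V⟩ = 0.027208 / 0.68077.
⟨V⟩ = 0.039967.

0.0400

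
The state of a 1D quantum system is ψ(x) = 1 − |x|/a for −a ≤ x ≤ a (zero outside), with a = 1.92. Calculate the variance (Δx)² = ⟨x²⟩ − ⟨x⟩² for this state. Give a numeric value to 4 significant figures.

0.3686

Compute ⟨x⟩ and ⟨x²⟩ separately, then (Δx)² = ⟨x²⟩ − ⟨x⟩².
ψ is even, so ∫ over [−a, a] = 2∫₀ᵃ with ψ = 1 − x/a there: ∫₀ᵃ (1 − x/a)² dx = a/3, ∫₀ᵃ x²(1 − x/a)² dx = a³/30, ∫₀ᵃ x⁴(1 − x/a)² dx = a⁵/105.
Normalization: ∫|ψ|² dx = 1.2800.
⟨x⟩ = 0.0000 and ⟨x²⟩ = 0.36864.
(Δx)² = 0.36864 − (0.0000)² = 0.36864.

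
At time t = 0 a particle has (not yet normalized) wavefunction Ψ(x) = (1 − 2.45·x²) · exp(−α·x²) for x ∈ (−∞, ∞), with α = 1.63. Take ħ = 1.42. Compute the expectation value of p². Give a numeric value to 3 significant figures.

p² Ψ = −ħ² d²Ψ/dx²; ⟨p²⟩ = −ħ² ∫ Ψ*·Ψ'' dx / ∫|Ψ|² dx.
Expand each integrand as polynomial × e^(−2αx²) and use ∫x^(2j)·e^(−2αx²) dx = (2j−1)!!/(4α)^j · √(π/(2α)), odd powers → 0; here √(π/(2α)) = 0.98167. Differentiate with the product rule, d/dx e^(−αx²) = −2αx·e^(−αx²).
State is unnormalized: ∫|Ψ|² dx = 0.65975, and ∫Ψ*·(−ħ² Ψ'') dx = 8.8404, so ⟨p²⟩ = 8.8404 / 0.65975.
⟨p²⟩ = 13.400.

13.4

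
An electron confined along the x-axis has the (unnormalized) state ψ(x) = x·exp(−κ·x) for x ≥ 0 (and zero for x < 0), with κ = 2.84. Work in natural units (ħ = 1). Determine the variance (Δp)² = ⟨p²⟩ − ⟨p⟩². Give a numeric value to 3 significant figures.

Compute ⟨p⟩ and ⟨p²⟩ separately; (Δp)² = ⟨p²⟩ − ⟨p⟩².
Differentiate x·exp(−κ·x) with the product rule; every integrand then reduces to terms xʲ·e^(−2κx) on [0, ∞), with ∫₀^∞ xʲ·e^(−2κx) dx = j!/(2κ)^(j+1).
Normalization: ∫|ψ|² dx = 0.010914.
⟨p⟩ = 0.0000 and ⟨p²⟩ = 8.0656.
(Δp)² = 8.0656 − (0.0000)² = 8.0656.

8.07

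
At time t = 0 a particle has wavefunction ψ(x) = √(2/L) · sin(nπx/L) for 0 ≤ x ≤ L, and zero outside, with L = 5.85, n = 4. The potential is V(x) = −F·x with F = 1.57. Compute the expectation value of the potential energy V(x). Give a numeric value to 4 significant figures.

⟨V⟩ = ∫ V(x)·|ψ|² dx.
With sin²θ = (1 − cos2θ)/2 on 0 ≤ x ≤ L: ∫sin²(nπx/L) dx = L/2, ∫x·sin²(nπx/L) dx = L²/4, ∫x²·sin²(nπx/L) dx = L³·(1/6 − 1/(4n²π²)); higher powers xᵏ the same way, integrating xᵏ·cos(2nπx/L) by parts.
⟨V⟩ = -4.5923.

-4.592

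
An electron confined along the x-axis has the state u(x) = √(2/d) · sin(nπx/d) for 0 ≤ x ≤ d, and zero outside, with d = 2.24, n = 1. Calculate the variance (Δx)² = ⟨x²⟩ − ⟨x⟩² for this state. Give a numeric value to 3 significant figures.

0.164

Compute ⟨x⟩ and ⟨x²⟩ separately, then (Δx)² = ⟨x²⟩ − ⟨x⟩².
With sin²θ = (1 − cos2θ)/2 on 0 ≤ x ≤ d: ∫sin²(nπx/d) dx = d/2, ∫x·sin²(nπx/d) dx = d²/4, ∫x²·sin²(nπx/d) dx = d³·(1/6 − 1/(4n²π²)); higher powers xᵏ the same way, integrating xᵏ·cos(2nπx/d) by parts.
⟨x⟩ = 1.1200 and ⟨x²⟩ = 1.4183.
(Δx)² = 1.4183 − (1.1200)² = 0.16394.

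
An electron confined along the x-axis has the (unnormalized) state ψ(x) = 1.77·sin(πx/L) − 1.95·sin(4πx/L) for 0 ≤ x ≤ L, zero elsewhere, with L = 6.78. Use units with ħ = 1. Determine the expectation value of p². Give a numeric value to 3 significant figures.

p² ψ = −ħ² d²ψ/dx²; ⟨p²⟩ = −ħ² ∫ ψ*·ψ'' dx / ∫|ψ|² dx.
d²/dx² sin(jπx/L) = −(jπ/L)²·sin(jπx/L); on 0 ≤ x ≤ L, ∫sin²(jπx/L) dx = L/2 and ∫sin(jπx/L)·sin(lπx/L) dx = 0 for j ≠ l, so only diagonal terms survive in ∫|ψ|² and ∫ψ·ψ″; ∫ψ·ψ′ dx = [ψ²/2] between the walls = 0.
State is unnormalized: ∫|ψ|² dx = 23.511, and ∫ψ*·(−ħ² ψ'') dx = 46.562, so ⟨p²⟩ = 46.562 / 23.511.
⟨p²⟩ = 1.9805.

1.98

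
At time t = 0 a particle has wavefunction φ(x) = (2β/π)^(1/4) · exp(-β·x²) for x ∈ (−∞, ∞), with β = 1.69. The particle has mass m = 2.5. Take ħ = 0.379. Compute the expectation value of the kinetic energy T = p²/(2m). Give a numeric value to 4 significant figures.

T = −(ħ²/2m) d²/dx², so ⟨T⟩ = −(ħ²/2m) ∫ φ*·φ'' dx; with m = 2.5.
Gaussian moments: ∫x^(2j)·e^(−2βx²) dx = (2j−1)!!/(4β)^j · √(π/(2β)), odd powers integrate to 0; here √(π/(2β)) = 0.96409. Derivatives: d/dx e^(−βx²) = −2βx·e^(−βx²), d²/dx² e^(−βx²) = (4β²x² − 2β)·e^(−βx²).
⟨T⟩ = 0.048551.

0.04855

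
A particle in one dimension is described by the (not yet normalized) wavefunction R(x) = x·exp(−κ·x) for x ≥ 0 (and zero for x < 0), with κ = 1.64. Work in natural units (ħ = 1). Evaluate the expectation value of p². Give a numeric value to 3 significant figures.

p² R = −ħ² d²R/dx²; ⟨p²⟩ = −ħ² ∫ R*·R'' dx / ∫|R|² dx.
Differentiate x·exp(−κ·x) with the product rule; every integrand then reduces to terms xʲ·e^(−2κx) on [0, ∞), with ∫₀^∞ xʲ·e^(−2κx) dx = j!/(2κ)^(j+1).
State is unnormalized: ∫|R|² dx = 0.056677, and ∫R*·(−ħ² R'') dx = 0.15244, so ⟨p²⟩ = 0.15244 / 0.056677.
⟨p²⟩ = 2.6896.

2.69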